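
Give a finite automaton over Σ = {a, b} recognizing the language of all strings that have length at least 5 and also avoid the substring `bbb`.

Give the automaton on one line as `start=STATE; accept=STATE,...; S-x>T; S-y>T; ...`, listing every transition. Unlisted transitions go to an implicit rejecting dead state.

Run two small machines in parallel and take their product. One (7 states) tracks the input length, saturating at 6; the other (4 states) tracks partial matches of the forbidden pattern `bbb`. Each combined state is a pair, one component from each; accept when both components accept. Equivalent product states are then merged.
          a    b  
>  s0     s1   s2 
   s1     s3   s4 
   s2     s3   s5 
   s3     s6   s7 
   s4     s6   s8 
   s5     s6   s9 
   s6    s10  s11 
   s7    s10  s12 
   s8    s10   s9 
   s9     s9   s9 
   s10   s13  s14 
   s11   s13  s15 
   s12   s13   s9 
 * s13   s13  s14 
 * s14   s13  s15 
 * s15   s13   s9 
(> = start, * = accepting)

start=s0; accept=s13,s14,s15; s0-a>s1; s0-b>s2; s1-a>s3; s1-b>s4; s2-a>s3; s2-b>s5; s3-a>s6; s3-b>s7; s4-a>s6; s4-b>s8; s5-a>s6; s5-b>s9; s6-a>s10; s6-b>s11; s7-a>s10; s7-b>s12; s8-a>s10; s8-b>s9; s9-a>s9; s9-b>s9; s10-a>s13; s10-b>s14; s11-a>s13; s11-b>s15; s12-a>s13; s12-b>s9; s13-a>s13; s13-b>s14; s14-a>s13; s14-b>s15; s15-a>s13; s15-b>s9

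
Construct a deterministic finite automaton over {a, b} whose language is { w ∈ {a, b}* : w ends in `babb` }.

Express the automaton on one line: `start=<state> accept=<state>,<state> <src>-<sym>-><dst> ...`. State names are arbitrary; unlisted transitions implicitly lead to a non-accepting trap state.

Let each state record the length of the longest suffix of the input read so far that is also a prefix of `babb`. s1 means the last symbol is `b`; s2 means the last 2 symbols are `ba`; s3 means the last 3 symbols are `bab`; s4 means the last 4 symbols are `babb`. Accept only at s4, where the string currently ends in `babb`.
A 5-state machine:
        a   b  
>  s0   s0  s1 
   s1   s2  s1 
   s2   s0  s3 
   s3   s2  s4 
 * s4   s2  s1 
(> = start, * = accepting)

start=s0 accept=s4 s0-a->s0 s0-b->s1 s1-a->s2 s1-b->s1 s2-a->s0 s2-b->s3 s3-a->s2 s3-b->s4 s4-a->s2 s4-b->s1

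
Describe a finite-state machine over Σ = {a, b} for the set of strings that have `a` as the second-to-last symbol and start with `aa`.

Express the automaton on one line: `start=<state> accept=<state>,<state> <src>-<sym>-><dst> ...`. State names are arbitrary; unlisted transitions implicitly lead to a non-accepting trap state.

start=s0 accept=s3,s7 s0-a->s1 s0-b->s2 s1-a->s3 s1-b->s4 s2-a->s5 s2-b->s6 s3-a->s3 s3-b->s7 s4-a->s5 s4-b->s6 s5-a->s8 s5-b->s4 s6-a->s5 s6-b->s6 s7-a->s9 s7-b->s10 s8-a->s8 s8-b->s4 s9-a->s3 s9-b->s7 s10-a->s9 s10-b->s10

Handle the two conditions separately and then intersect. The first has 7 states tracking the last 2 symbols read; the second has 4 states tracking whether the input so far still matches the prefix `aa`. A product state is a pair (one from each), accepting exactly when both do.
An 11-state machine:
          a    b  
>  s0     s1   s2 
   s1     s3   s4 
   s2     s5   s6 
 * s3     s3   s7 
   s4     s5   s6 
   s5     s8   s4 
   s6     s5   s6 
 * s7     s9  s10 
   s8     s8   s4 
   s9     s3   s7 
   s10    s9  s10 
(> = start, * = accepting)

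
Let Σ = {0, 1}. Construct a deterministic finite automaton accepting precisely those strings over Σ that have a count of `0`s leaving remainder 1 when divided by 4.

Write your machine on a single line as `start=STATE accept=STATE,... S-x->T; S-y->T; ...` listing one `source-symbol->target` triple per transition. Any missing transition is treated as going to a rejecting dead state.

start=A; accept=B; A-0->B; A-1->A; B-0->C; B-1->B; C-0->D; C-1->C; D-0->A; D-1->D

Keep the running count of `0`s modulo 4: each `0` advances along the cycle A → B → C → D → A while other symbols loop. Accept at B.
A 4-state machine:
       0  1 
>  A   B  A 
 * B   C  B 
   C   D  C 
   D   A  D 
(> = start, * = accepting)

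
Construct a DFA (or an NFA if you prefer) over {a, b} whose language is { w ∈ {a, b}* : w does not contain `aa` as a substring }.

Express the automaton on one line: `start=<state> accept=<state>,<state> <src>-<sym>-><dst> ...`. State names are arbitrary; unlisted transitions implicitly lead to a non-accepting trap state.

Track partial matches of the forbidden pattern `aa`. State S2 is a dead state reached once `aa` has occurred; every other state accepts. S0 means no part of `aa` is currently matched.
3 states suffice.
        a   b  
>* S0   S1  S0 
 * S1   S2  S0 
   S2   S2  S2 
(> = start, * = accepting)

start=S0 accept=S0,S1 S0-a->S1 S0-b->S0 S1-a->S2 S1-b->S0 S2-a->S2 S2-b->S2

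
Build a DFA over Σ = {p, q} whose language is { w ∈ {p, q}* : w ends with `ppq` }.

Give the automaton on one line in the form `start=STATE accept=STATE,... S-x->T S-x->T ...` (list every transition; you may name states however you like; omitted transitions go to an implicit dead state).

start=s0 accept=s3 s0-p->s1 s0-q->s0 s1-p->s2 s1-q->s0 s2-p->s2 s2-q->s3 s3-p->s1 s3-q->s0

Let each state record the length of the longest suffix of the input read so far that is also a prefix of `ppq`. s1 means the last symbol is `p`; s2 means the last 2 symbols are `pp`; s3 means the last 3 symbols are `ppq`. Accept only at s3, where the string currently ends in `ppq`.
With 4 states:
        p   q  
>  s0   s1  s0 
   s1   s2  s0 
   s2   s2  s3 
 * s3   s1  s0 
(> = start, * = accepting)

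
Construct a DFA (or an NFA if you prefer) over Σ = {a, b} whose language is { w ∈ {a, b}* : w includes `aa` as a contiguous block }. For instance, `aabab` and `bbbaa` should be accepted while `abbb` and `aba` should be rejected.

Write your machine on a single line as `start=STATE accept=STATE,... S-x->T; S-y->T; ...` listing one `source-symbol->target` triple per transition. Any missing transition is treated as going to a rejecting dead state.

States q0..q1 record the length of the longest prefix of `aa` that matches the current input suffix. Reaching q2 means `aa` has been seen, and we stay there forever. Accept from q2.
A 3-state machine:
        a   b  
>  q0   q1  q0 
   q1   q2  q0 
 * q2   q2  q2 
(> = start, * = accepting)

start=q0; accept=q2; q0-a->q1; q0-b->q0; q1-a->q2; q1-b->q0; q2-a->q2; q2-b->q2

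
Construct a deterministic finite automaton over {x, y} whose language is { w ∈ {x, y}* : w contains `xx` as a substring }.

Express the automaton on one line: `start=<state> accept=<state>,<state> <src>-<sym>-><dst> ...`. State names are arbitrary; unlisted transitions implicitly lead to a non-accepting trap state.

start=S0 accept=S2 S0-x->S1 S0-y->S0 S1-x->S2 S1-y->S0 S2-x->S2 S2-y->S2

Track how much of `xx` has been matched so far: state S0 is no progress, S2 is the absorbing accept state reached once `xx` has occurred. Intermediate states record partial matches; on a mismatch, fall back to the longest reusable overlap.
A 3-state machine:
        x   y  
>  S0   S1  S0 
   S1   S2  S0 
 * S2   S2  S2 
(> = start, * = accepting)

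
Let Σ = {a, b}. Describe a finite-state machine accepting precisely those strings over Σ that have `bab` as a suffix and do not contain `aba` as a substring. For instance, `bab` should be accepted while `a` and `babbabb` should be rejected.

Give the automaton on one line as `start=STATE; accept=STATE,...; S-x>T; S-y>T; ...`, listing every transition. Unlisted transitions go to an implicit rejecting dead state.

Run two small machines in parallel and take their product. The first has 4 states tracking how much of the suffix `bab` has currently been matched; the second has 4 states tracking partial matches of the forbidden pattern `aba`. A product state is a pair (one from each), accepting exactly when both do. After merging equivalent states the machine shrinks.
With 7 states:
        a   b  
>  s0   s1  s2 
   s1   s1  s3 
   s2   s4  s2 
   s3   s5  s2 
   s4   s1  s6 
   s5   s5  s5 
 * s6   s5  s2 
(> = start, * = accepting)

start=s0; accept=s6; s0-a>s1; s0-b>s2; s1-a>s1; s1-b>s3; s2-a>s4; s2-b>s2; s3-a>s5; s3-b>s2; s4-a>s1; s4-b>s6; s5-a>s5; s5-b>s5; s6-a>s5; s6-b>s2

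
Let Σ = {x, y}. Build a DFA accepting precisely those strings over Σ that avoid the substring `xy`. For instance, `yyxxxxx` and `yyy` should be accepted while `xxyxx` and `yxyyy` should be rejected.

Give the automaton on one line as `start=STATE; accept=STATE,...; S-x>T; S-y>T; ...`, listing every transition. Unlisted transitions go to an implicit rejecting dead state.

This is the complement of 'contains `xy`'. Use the same substring-matching states — q0 through q2 holding how much of `xy` has just been matched — but flip the accepting set: everything except the trap q2 accepts.
With 3 states:
        x   y  
>* q0   q1  q0 
 * q1   q1  q2 
   q2   q2  q2 
(> = start, * = accepting)

start=q0; accept=q0,q1; q0-x>q1; q0-y>q0; q1-x>q1; q1-y>q2; q2-x>q2; q2-y>q2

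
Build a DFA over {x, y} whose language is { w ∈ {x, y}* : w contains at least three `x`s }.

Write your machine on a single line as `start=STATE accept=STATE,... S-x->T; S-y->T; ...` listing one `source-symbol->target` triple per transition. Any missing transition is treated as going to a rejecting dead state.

start=A; accept=D,E; A-x->B; A-y->A; B-x->C; B-y->B; C-x->D; C-y->C; D-x->E; D-y->D; E-x->E; E-y->E

Count `x`s, saturating at 4: states A through D mean 0 through 3 `x`s seen; E means more than 3. Each `x` increments (capped at E); other symbols loop. Accept from {D, E}.
With 5 states:
       x  y 
>  A   B  A 
   B   C  B 
   C   D  C 
 * D   E  D 
 * E   E  E 
(> = start, * = accepting)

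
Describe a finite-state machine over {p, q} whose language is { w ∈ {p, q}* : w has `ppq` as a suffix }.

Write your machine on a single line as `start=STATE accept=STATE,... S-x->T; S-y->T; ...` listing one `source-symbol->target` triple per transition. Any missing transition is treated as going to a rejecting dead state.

start=A; accept=D; A-p->B; A-q->A; B-p->C; B-q->A; C-p->C; C-q->D; D-p->B; D-q->A

Let each state record the length of the longest suffix of the input read so far that is also a prefix of `ppq`. B means the last symbol is `p`; C means the last 2 symbols are `pp`; D means the last 3 symbols are `ppq`. Accept only at D, where the string currently ends in `ppq`.
A 4-state machine:
       p  q 
>  A   B  A 
   B   C  A 
   C   C  D 
 * D   B  A 
(> = start, * = accepting)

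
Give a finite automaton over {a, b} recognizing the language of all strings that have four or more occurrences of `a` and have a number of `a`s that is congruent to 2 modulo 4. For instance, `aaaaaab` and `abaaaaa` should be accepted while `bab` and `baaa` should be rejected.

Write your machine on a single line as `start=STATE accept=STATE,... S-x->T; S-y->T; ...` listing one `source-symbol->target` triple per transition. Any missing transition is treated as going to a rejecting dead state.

Run two small machines in parallel and take their product. One (6 states) tracks the count of `a`s, saturating at 5; the other (4 states) tracks the count of `a`s modulo 4. Each combined state is a pair, one component from each; accept when both components accept. After merging equivalent states the machine shrinks.
7 states suffice.
        a   b  
>  q0   q1  q0 
   q1   q2  q1 
   q2   q3  q2 
   q3   q4  q3 
   q4   q5  q4 
   q5   q6  q5 
 * q6   q3  q6 
(> = start, * = accepting)

start=q0; accept=q6; q0-a->q1; q0-b->q0; q1-a->q2; q1-b->q1; q2-a->q3; q2-b->q2; q3-a->q4; q3-b->q3; q4-a->q5; q4-b->q4; q5-a->q6; q5-b->q5; q6-a->q3; q6-b->q6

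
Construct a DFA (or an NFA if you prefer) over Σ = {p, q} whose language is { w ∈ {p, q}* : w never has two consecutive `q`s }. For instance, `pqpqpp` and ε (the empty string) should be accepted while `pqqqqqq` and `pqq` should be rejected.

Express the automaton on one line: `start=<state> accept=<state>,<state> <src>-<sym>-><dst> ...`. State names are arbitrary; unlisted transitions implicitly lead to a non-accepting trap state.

This is the complement of 'contains `qq`'. Use the same substring-matching states — S0 through S2 holding how much of `qq` has just been matched — but flip the accepting set: everything except the trap S2 accepts.
        p   q  
>* S0   S0  S1 
 * S1   S0  S2 
   S2   S2  S2 
(> = start, * = accepting)

start=S0 accept=S0,S1 S0-p->S0 S0-q->S1 S1-p->S0 S1-q->S2 S2-p->S2 S2-q->S2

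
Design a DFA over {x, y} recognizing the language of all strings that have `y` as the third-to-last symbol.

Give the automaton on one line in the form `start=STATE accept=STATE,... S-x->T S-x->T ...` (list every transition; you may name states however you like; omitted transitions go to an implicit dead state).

Because acceptance depends on a position counted from the end, the machine has to buffer the most recent 3 symbols. Make each state the string of the last up-to-3 symbols read; on input `x` shift the window left and append `x`. Accept when the buffered window has length 3 and begins with `y`.
          x    y  
>  s0     s1   s2 
   s1     s3   s4 
   s2     s5   s6 
   s3     s7   s8 
   s4     s9  s10 
   s5    s11  s12 
   s6    s13  s14 
   s7     s7   s8 
   s8     s9  s10 
   s9    s11  s12 
   s10   s13  s14 
 * s11    s7   s8 
 * s12    s9  s10 
 * s13   s11  s12 
 * s14   s13  s14 
(> = start, * = accepting)

start=s0 accept=s11,s12,s13,s14 s0-x->s1 s0-y->s2 s1-x->s3 s1-y->s4 s2-x->s5 s2-y->s6 s3-x->s7 s3-y->s8 s4-x->s9 s4-y->s10 s5-x->s11 s5-y->s12 s6-x->s13 s6-y->s14 s7-x->s7 s7-y->s8 s8-x->s9 s8-y->s10 s9-x->s11 s9-y->s12 s10-x->s13 s10-y->s14 s11-x->s7 s11-y->s8 s12-x->s9 s12-y->s10 s13-x->s11 s13-y->s12 s14-x->s13 s14-y->s14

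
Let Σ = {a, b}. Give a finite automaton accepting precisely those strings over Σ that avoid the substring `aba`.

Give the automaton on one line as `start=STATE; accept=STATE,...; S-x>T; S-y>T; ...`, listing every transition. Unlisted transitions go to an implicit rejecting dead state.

This is the complement of 'contains `aba`'. Use the same substring-matching states — s0 through s3 holding how much of `aba` has just been matched — but flip the accepting set: everything except the trap s3 accepts.
With 4 states:
        a   b  
>* s0   s1  s0 
 * s1   s1  s2 
 * s2   s3  s0 
   s3   s3  s3 
(> = start, * = accepting)

start=s0; accept=s0,s1,s2; s0-a>s1; s0-b>s0; s1-a>s1; s1-b>s2; s2-a>s3; s2-b>s0; s3-a>s3; s3-b>s3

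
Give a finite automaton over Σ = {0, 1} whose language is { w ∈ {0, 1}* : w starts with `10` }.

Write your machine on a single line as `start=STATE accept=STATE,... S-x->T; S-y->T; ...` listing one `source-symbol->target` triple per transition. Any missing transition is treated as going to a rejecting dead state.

Check the first 2 symbols one by one: q0 through q1 record how many have matched `10` so far; any wrong symbol goes to the dead state q3. After all 2 match we enter the accepting sink q2.
A 4-state machine:
        0   1  
>  q0   q3  q1 
   q1   q2  q3 
 * q2   q2  q2 
   q3   q3  q3 
(> = start, * = accepting)

start=q0; accept=q2; q0-0->q3; q0-1->q1; q1-0->q2; q1-1->q3; q2-0->q2; q2-1->q2; q3-0->q3; q3-1->q3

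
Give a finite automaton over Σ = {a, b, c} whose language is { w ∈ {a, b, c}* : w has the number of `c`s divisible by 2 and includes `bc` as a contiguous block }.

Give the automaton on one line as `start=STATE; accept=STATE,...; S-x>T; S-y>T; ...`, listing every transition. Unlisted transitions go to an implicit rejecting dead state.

start=s0; accept=s5; s0-a>s0; s0-b>s1; s0-c>s2; s1-a>s0; s1-b>s1; s1-c>s3; s2-a>s2; s2-b>s4; s2-c>s0; s3-a>s3; s3-b>s3; s3-c>s5; s4-a>s2; s4-b>s4; s4-c>s5; s5-a>s5; s5-b>s5; s5-c>s3

Build one automaton per condition and run them in lockstep. One (2 states) tracks the count of `c`s modulo 2; the other (3 states) tracks whether and how much of `bc` has been seen. Each combined state is a pair, one component from each; accept when both components accept.
        a   b   c  
>  s0   s0  s1  s2 
   s1   s0  s1  s3 
   s2   s2  s4  s0 
   s3   s3  s3  s5 
   s4   s2  s4  s5 
 * s5   s5  s5  s3 
(> = start, * = accepting)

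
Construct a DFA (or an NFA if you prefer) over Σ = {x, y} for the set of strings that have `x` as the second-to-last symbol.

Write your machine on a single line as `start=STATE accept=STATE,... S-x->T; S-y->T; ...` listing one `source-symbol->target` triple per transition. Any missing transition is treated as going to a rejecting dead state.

A DFA must remember the last 2 symbols (since which symbol is second-to-last isn't known until the input ends). Use one state per possible window of the last ≤2 symbols; accept from those whose window starts with `x`.
A 7-state machine:
        x   y  
>  q0   q1  q2 
   q1   q3  q4 
   q2   q5  q6 
 * q3   q3  q4 
 * q4   q5  q6 
   q5   q3  q4 
   q6   q5  q6 
(> = start, * = accepting)

start=q0; accept=q3,q4; q0-x->q1; q0-y->q2; q1-x->q3; q1-y->q4; q2-x->q5; q2-y->q6; q3-x->q3; q3-y->q4; q4-x->q5; q4-y->q6; q5-x->q3; q5-y->q4; q6-x->q5; q6-y->q6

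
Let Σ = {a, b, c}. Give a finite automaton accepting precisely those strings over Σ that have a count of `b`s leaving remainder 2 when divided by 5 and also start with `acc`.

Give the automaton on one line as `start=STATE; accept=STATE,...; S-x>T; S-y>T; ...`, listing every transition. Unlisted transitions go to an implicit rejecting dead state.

Run two small machines in parallel and take their product. The first has 5 states tracking the count of `b`s modulo 5; the second has 5 states tracking whether the input so far still matches the prefix `acc`. A product state is a pair (one from each), accepting exactly when both do. After merging equivalent states the machine shrinks.
9 states suffice.
        a   b   c  
>  s0   s1  s2  s2 
   s1   s2  s2  s3 
   s2   s2  s2  s2 
   s3   s2  s2  s4 
   s4   s4  s5  s4 
   s5   s5  s6  s5 
 * s6   s6  s7  s6 
   s7   s7  s8  s7 
   s8   s8  s4  s8 
(> = start, * = accepting)

start=s0; accept=s6; s0-a>s1; s0-b>s2; s0-c>s2; s1-a>s2; s1-b>s2; s1-c>s3; s2-a>s2; s2-b>s2; s2-c>s2; s3-a>s2; s3-b>s2; s3-c>s4; s4-a>s4; s4-b>s5; s4-c>s4; s5-a>s5; s5-b>s6; s5-c>s5; s6-a>s6; s6-b>s7; s6-c>s6; s7-a>s7; s7-b>s8; s7-c>s7; s8-a>s8; s8-b>s4; s8-c>s8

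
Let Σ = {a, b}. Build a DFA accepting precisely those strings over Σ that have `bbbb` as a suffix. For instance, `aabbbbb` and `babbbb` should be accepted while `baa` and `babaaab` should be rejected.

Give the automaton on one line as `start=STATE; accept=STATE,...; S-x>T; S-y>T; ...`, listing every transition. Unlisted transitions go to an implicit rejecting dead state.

start=s0; accept=s4; s0-a>s0; s0-b>s1; s1-a>s0; s1-b>s2; s2-a>s0; s2-b>s3; s3-a>s0; s3-b>s4; s4-a>s0; s4-b>s4

Remember how much of `bbbb` the current input suffix matches. State s0 means no match yet; s1 means the last symbol is `b`; s2 means the last 2 symbols are `bb`; s3 means the last 3 symbols are `bbb`; s4 means the last 4 symbols are `bbbb`. Only s4 accepts. On a mismatch, fall back to the longest proper suffix that is still a prefix of `bbbb`.
        a   b  
>  s0   s0  s1 
   s1   s0  s2 
   s2   s0  s3 
   s3   s0  s4 
 * s4   s0  s4 
(> = start, * = accepting)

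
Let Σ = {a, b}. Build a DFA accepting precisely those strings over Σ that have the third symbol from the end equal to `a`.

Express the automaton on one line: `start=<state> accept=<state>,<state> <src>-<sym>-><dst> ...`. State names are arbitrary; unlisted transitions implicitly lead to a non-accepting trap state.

start=S0 accept=S7,S8,S9,S10 S0-a->S1 S0-b->S2 S1-a->S3 S1-b->S4 S2-a->S5 S2-b->S6 S3-a->S7 S3-b->S8 S4-a->S9 S4-b->S10 S5-a->S11 S5-b->S12 S6-a->S13 S6-b->S14 S7-a->S7 S7-b->S8 S8-a->S9 S8-b->S10 S9-a->S11 S9-b->S12 S10-a->S13 S10-b->S14 S11-a->S7 S11-b->S8 S12-a->S9 S12-b->S10 S13-a->S11 S13-b->S12 S14-a->S13 S14-b->S14

A DFA must remember the last 3 symbols (since which symbol is third-to-last isn't known until the input ends). Use one state per possible window of the last ≤3 symbols; accept from those whose window starts with `a`.
A 15-state machine:
          a    b  
>  S0     S1   S2 
   S1     S3   S4 
   S2     S5   S6 
   S3     S7   S8 
   S4     S9  S10 
   S5    S11  S12 
   S6    S13  S14 
 * S7     S7   S8 
 * S8     S9  S10 
 * S9    S11  S12 
 * S10   S13  S14 
   S11    S7   S8 
   S12    S9  S10 
   S13   S11  S12 
   S14   S13  S14 
(> = start, * = accepting)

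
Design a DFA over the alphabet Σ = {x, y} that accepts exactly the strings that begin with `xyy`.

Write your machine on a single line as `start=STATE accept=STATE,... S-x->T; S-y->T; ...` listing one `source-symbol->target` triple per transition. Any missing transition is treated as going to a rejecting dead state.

start=A; accept=D; A-x->B; A-y->E; B-x->E; B-y->C; C-x->E; C-y->D; D-x->D; D-y->D; E-x->E; E-y->E

Walk along `xyy` while the input agrees: from A take `x` to B, and so on. Any deviation drops to the rejecting sink E. Once D is reached the prefix is confirmed and every continuation is accepted.
A 5-state machine:
       x  y 
>  A   B  E 
   B   E  C 
   C   E  D 
 * D   D  D 
   E   E  E 
(> = start, * = accepting)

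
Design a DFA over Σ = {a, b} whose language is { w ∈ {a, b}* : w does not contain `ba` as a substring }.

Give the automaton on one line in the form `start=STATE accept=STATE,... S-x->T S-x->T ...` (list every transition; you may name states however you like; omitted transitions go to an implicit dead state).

start=q0 accept=q0,q1 q0-a->q0 q0-b->q1 q1-a->q2 q1-b->q1 q2-a->q2 q2-b->q2

This is the complement of 'contains `ba`'. Use the same substring-matching states — q0 through q2 holding how much of `ba` has just been matched — but flip the accepting set: everything except the trap q2 accepts.
3 states suffice.
        a   b  
>* q0   q0  q1 
 * q1   q2  q1 
   q2   q2  q2 
(> = start, * = accepting)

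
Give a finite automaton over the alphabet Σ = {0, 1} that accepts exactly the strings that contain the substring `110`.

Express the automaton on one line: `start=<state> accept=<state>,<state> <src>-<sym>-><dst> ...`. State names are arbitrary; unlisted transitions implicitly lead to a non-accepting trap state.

start=q0 accept=q3 q0-0->q0 q0-1->q1 q1-0->q0 q1-1->q2 q2-0->q3 q2-1->q2 q3-0->q3 q3-1->q3

Track how much of `110` has been matched so far: state q0 is no progress, q3 is the absorbing accept state reached once `110` has occurred. Intermediate states record partial matches; on a mismatch, fall back to the longest reusable overlap.
A 4-state machine:
        0   1  
>  q0   q0  q1 
   q1   q0  q2 
   q2   q3  q2 
 * q3   q3  q3 
(> = start, * = accepting)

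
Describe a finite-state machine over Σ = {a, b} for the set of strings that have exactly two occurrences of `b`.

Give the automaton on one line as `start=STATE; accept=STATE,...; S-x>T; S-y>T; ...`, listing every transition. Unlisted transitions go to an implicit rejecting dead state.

Count `b`s, saturating at 3: states q0 through q2 mean 0 through 2 `b`s seen; q3 means more than 2. Each `b` increments (capped at q3); other symbols loop. Accept from {q2}.
A 4-state machine:
        a   b  
>  q0   q0  q1 
   q1   q1  q2 
 * q2   q2  q3 
   q3   q3  q3 
(> = start, * = accepting)

start=q0; accept=q2; q0-a>q0; q0-b>q1; q1-a>q1; q1-b>q2; q2-a>q2; q2-b>q3; q3-a>q3; q3-b>q3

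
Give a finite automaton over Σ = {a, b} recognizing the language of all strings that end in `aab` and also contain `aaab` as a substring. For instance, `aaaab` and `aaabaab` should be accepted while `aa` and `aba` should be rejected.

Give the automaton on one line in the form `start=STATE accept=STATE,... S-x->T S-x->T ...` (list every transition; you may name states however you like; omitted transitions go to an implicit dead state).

Build one automaton per condition and run them in lockstep. One (4 states) tracks how much of the suffix `aab` has currently been matched; the other (5 states) tracks whether and how much of `aaab` has been seen. Each combined state is a pair, one component from each; accept when both components accept. Minimizing collapses redundant product states.
        a   b  
>  q0   q1  q0 
   q1   q2  q0 
   q2   q3  q0 
   q3   q3  q4 
 * q4   q5  q6 
   q5   q3  q6 
   q6   q5  q6 
(> = start, * = accepting)

start=q0 accept=q4 q0-a->q1 q0-b->q0 q1-a->q2 q1-b->q0 q2-a->q3 q2-b->q0 q3-a->q3 q3-b->q4 q4-a->q5 q4-b->q6 q5-a->q3 q5-b->q6 q6-a->q5 q6-b->q6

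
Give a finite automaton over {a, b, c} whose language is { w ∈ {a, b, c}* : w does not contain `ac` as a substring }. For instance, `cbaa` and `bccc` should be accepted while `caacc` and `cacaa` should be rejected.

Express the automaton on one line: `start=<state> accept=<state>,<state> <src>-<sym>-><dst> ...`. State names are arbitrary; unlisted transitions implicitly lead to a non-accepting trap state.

start=S0 accept=S0,S1 S0-a->S1 S0-b->S0 S0-c->S0 S1-a->S1 S1-b->S0 S1-c->S2 S2-a->S2 S2-b->S2 S2-c->S2

This is the complement of 'contains `ac`'. Use the same substring-matching states — S0 through S2 holding how much of `ac` has just been matched — but flip the accepting set: everything except the trap S2 accepts.
With 3 states:
        a   b   c  
>* S0   S1  S0  S0 
 * S1   S1  S0  S2 
   S2   S2  S2  S2 
(> = start, * = accepting)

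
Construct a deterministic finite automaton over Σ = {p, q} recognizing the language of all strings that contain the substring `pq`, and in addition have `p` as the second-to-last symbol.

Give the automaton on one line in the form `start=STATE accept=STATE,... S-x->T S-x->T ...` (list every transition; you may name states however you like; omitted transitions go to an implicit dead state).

start=s0 accept=s2,s5 s0-p->s1 s0-q->s0 s1-p->s1 s1-q->s2 s2-p->s3 s2-q->s4 s3-p->s5 s3-q->s2 s4-p->s3 s4-q->s4 s5-p->s5 s5-q->s2

Build one automaton per condition and run them in lockstep. The first has 3 states tracking whether and how much of `pq` has been seen; the second has 7 states tracking the last 2 symbols read. A product state is a pair (one from each), accepting exactly when both do. Minimizing collapses redundant product states.
        p   q  
>  s0   s1  s0 
   s1   s1  s2 
 * s2   s3  s4 
   s3   s5  s2 
   s4   s3  s4 
 * s5   s5  s2 
(> = start, * = accepting)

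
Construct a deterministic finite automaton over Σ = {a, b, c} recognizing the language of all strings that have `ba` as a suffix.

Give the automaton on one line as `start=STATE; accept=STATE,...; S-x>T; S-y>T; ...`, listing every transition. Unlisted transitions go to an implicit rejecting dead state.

start=s0; accept=s2; s0-a>s0; s0-b>s1; s0-c>s0; s1-a>s2; s1-b>s1; s1-c>s0; s2-a>s0; s2-b>s1; s2-c>s0

Let each state record the length of the longest suffix of the input read so far that is also a prefix of `ba`. s1 means the last symbol is `b`; s2 means the last 2 symbols are `ba`. Accept only at s2, where the string currently ends in `ba`.
        a   b   c  
>  s0   s0  s1  s0 
   s1   s2  s1  s0 
 * s2   s0  s1  s0 
(> = start, * = accepting)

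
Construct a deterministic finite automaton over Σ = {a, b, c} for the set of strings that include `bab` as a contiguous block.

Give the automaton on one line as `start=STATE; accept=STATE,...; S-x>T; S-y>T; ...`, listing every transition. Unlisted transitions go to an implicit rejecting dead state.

States S0..S2 record the length of the longest prefix of `bab` that matches the current input suffix. Reaching S3 means `bab` has been seen, and we stay there forever. Accept from S3.
        a   b   c  
>  S0   S0  S1  S0 
   S1   S2  S1  S0 
   S2   S0  S3  S0 
 * S3   S3  S3  S3 
(> = start, * = accepting)

start=S0; accept=S3; S0-a>S0; S0-b>S1; S0-c>S0; S1-a>S2; S1-b>S1; S1-c>S0; S2-a>S0; S2-b>S3; S2-c>S0; S3-a>S3; S3-b>S3; S3-c>S3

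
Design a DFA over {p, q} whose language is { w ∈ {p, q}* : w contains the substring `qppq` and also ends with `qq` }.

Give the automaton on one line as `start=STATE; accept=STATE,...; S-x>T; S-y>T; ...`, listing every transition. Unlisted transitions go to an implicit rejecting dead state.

Run two small machines in parallel and take their product. The first has 5 states tracking whether and how much of `qppq` has been seen; the second has 3 states tracking how much of the suffix `qq` has currently been matched. A product state is a pair (one from each), accepting exactly when both do. Minimizing collapses redundant product states.
With 7 states:
       p  q 
>  A   A  B 
   B   C  B 
   C   D  B 
   D   A  E 
   E   F  G 
   F   F  E 
 * G   F  G 
(> = start, * = accepting)

start=A; accept=G; A-p>A; A-q>B; B-p>C; B-q>B; C-p>D; C-q>B; D-p>A; D-q>E; E-p>F; E-q>G; F-p>F; F-q>E; G-p>F; G-q>G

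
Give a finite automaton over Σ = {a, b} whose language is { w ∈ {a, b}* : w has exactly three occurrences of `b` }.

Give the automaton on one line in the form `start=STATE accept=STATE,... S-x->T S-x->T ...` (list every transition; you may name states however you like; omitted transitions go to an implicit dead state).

start=q0 accept=q3 q0-a->q0 q0-b->q1 q1-a->q1 q1-b->q2 q2-a->q2 q2-b->q3 q3-a->q3 q3-b->q4 q4-a->q4 q4-b->q4

Count `b`s, saturating at 4: states q0 through q3 mean 0 through 3 `b`s seen; q4 means more than 3. Each `b` increments (capped at q4); other symbols loop. Accept from {q3}.
5 states suffice.
        a   b  
>  q0   q0  q1 
   q1   q1  q2 
   q2   q2  q3 
 * q3   q3  q4 
   q4   q4  q4 
(> = start, * = accepting)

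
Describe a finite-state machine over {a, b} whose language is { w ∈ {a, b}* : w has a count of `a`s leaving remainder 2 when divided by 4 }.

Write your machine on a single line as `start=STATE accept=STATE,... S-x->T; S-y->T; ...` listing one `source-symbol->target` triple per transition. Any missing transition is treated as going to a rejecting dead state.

Keep the running count of `a`s modulo 4: each `a` advances along the cycle s0 → s1 → s2 → s3 → s0 while other symbols loop. Accept at s2.
A 4-state machine:
        a   b  
>  s0   s1  s0 
   s1   s2  s1 
 * s2   s3  s2 
   s3   s0  s3 
(> = start, * = accepting)

start=s0; accept=s2; s0-a->s1; s0-b->s0; s1-a->s2; s1-b->s1; s2-a->s3; s2-b->s2; s3-a->s0; s3-b->s3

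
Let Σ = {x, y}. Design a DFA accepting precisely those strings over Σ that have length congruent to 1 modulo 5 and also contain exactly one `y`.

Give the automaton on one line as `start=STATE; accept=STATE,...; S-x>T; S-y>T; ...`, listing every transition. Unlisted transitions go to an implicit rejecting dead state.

start=q0; accept=q2; q0-x>q1; q0-y>q2; q1-x>q3; q1-y>q4; q2-x>q4; q2-y>q5; q3-x>q6; q3-y>q7; q4-x>q7; q4-y>q5; q5-x>q5; q5-y>q5; q6-x>q8; q6-y>q9; q7-x>q9; q7-y>q5; q8-x>q0; q8-y>q10; q9-x>q10; q9-y>q5; q10-x>q2; q10-y>q5

Build one automaton per condition and run them in lockstep. One (5 states) tracks the input length modulo 5; the other (3 states) tracks the count of `y`s, saturating at 2. Each combined state is a pair, one component from each; accept when both components accept. Minimizing collapses redundant product states.
11 states suffice.
          x    y  
>  q0     q1   q2 
   q1     q3   q4 
 * q2     q4   q5 
   q3     q6   q7 
   q4     q7   q5 
   q5     q5   q5 
   q6     q8   q9 
   q7     q9   q5 
   q8     q0  q10 
   q9    q10   q5 
   q10    q2   q5 
(> = start, * = accepting)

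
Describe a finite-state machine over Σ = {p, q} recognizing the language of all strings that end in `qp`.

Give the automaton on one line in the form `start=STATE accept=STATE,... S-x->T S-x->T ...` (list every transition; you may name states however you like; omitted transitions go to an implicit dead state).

start=s0 accept=s2 s0-p->s0 s0-q->s1 s1-p->s2 s1-q->s1 s2-p->s0 s2-q->s1

Let each state record the length of the longest suffix of the input read so far that is also a prefix of `qp`. s1 means the last symbol is `q`; s2 means the last 2 symbols are `qp`. Accept only at s2, where the string currently ends in `qp`.
With 3 states:
        p   q  
>  s0   s0  s1 
   s1   s2  s1 
 * s2   s0  s1 
(> = start, * = accepting)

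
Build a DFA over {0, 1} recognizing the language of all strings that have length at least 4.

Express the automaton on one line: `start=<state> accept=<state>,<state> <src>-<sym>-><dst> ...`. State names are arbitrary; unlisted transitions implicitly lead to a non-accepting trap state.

start=S0 accept=S4,S5 S0-0->S1 S0-1->S1 S1-0->S2 S1-1->S2 S2-0->S3 S2-1->S3 S3-0->S4 S3-1->S4 S4-0->S5 S4-1->S5 S5-0->S5 S5-1->S5

Count input length up to 5: every symbol moves from S0 toward S5, which means 'more than 4' and absorbs. Accept from {S4, S5}.
6 states suffice.
        0   1  
>  S0   S1  S1 
   S1   S2  S2 
   S2   S3  S3 
   S3   S4  S4 
 * S4   S5  S5 
 * S5   S5  S5 
(> = start, * = accepting)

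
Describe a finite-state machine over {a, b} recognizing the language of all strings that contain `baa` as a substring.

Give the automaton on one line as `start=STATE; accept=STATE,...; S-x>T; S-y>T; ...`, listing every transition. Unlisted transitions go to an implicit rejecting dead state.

start=s0; accept=s3; s0-a>s0; s0-b>s1; s1-a>s2; s1-b>s1; s2-a>s3; s2-b>s1; s3-a>s3; s3-b>s3

States s0..s2 record the length of the longest prefix of `baa` that matches the current input suffix. Reaching s3 means `baa` has been seen, and we stay there forever. Accept from s3.
        a   b  
>  s0   s0  s1 
   s1   s2  s1 
   s2   s3  s1 
 * s3   s3  s3 
(> = start, * = accepting)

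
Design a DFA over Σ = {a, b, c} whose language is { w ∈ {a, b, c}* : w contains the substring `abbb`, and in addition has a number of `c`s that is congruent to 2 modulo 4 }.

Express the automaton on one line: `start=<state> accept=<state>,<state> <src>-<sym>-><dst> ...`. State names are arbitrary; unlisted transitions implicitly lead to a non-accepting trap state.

Run two small machines in parallel and take their product. The first has 5 states tracking whether and how much of `abbb` has been seen; the second has 4 states tracking the count of `c`s modulo 4. A product state is a pair (one from each), accepting exactly when both do.
20 states suffice.
          a    b    c  
>  q0     q1   q0   q2 
   q1     q1   q3   q2 
   q2     q4   q2   q5 
   q3     q1   q6   q2 
   q4     q4   q7   q5 
   q5     q8   q5   q9 
   q6     q1  q10   q2 
   q7     q4  q11   q5 
   q8     q8  q12   q9 
   q9    q13   q9   q0 
   q10   q10  q10  q14 
   q11    q4  q14   q5 
   q12    q8  q15   q9 
   q13   q13  q16   q0 
   q14   q14  q14  q17 
   q15    q8  q17   q9 
   q16   q13  q18   q0 
 * q17   q17  q17  q19 
   q18   q13  q19   q0 
   q19   q19  q19  q10 
(> = start, * = accepting)

start=q0 accept=q17 q0-a->q1 q0-b->q0 q0-c->q2 q1-a->q1 q1-b->q3 q1-c->q2 q2-a->q4 q2-b->q2 q2-c->q5 q3-a->q1 q3-b->q6 q3-c->q2 q4-a->q4 q4-b->q7 q4-c->q5 q5-a->q8 q5-b->q5 q5-c->q9 q6-a->q1 q6-b->q10 q6-c->q2 q7-a->q4 q7-b->q11 q7-c->q5 q8-a->q8 q8-b->q12 q8-c->q9 q9-a->q13 q9-b->q9 q9-c->q0 q10-a->q10 q10-b->q10 q10-c->q14 q11-a->q4 q11-b->q14 q11-c->q5 q12-a->q8 q12-b->q15 q12-c->q9 q13-a->q13 q13-b->q16 q13-c->q0 q14-a->q14 q14-b->q14 q14-c->q17 q15-a->q8 q15-b->q17 q15-c->q9 q16-a->q13 q16-b->q18 q16-c->q0 q17-a->q17 q17-b->q17 q17-c->q19 q18-a->q13 q18-b->q19 q18-c->q0 q19-a->q19 q19-b->q19 q19-c->q10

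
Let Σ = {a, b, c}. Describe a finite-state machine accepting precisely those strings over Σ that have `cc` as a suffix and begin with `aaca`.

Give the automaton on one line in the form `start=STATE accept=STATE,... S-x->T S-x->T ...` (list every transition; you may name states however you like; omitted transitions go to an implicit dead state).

start=q0 accept=q9 q0-a->q1 q0-b->q2 q0-c->q3 q1-a->q4 q1-b->q2 q1-c->q3 q2-a->q2 q2-b->q2 q2-c->q3 q3-a->q2 q3-b->q2 q3-c->q5 q4-a->q2 q4-b->q2 q4-c->q6 q5-a->q2 q5-b->q2 q5-c->q5 q6-a->q7 q6-b->q2 q6-c->q5 q7-a->q7 q7-b->q7 q7-c->q8 q8-a->q7 q8-b->q7 q8-c->q9 q9-a->q7 q9-b->q7 q9-c->q9

Run two small machines in parallel and take their product. One (3 states) tracks how much of the suffix `cc` has currently been matched; the other (6 states) tracks whether the input so far still matches the prefix `aaca`. Each combined state is a pair, one component from each; accept when both components accept.
        a   b   c  
>  q0   q1  q2  q3 
   q1   q4  q2  q3 
   q2   q2  q2  q3 
   q3   q2  q2  q5 
   q4   q2  q2  q6 
   q5   q2  q2  q5 
   q6   q7  q2  q5 
   q7   q7  q7  q8 
   q8   q7  q7  q9 
 * q9   q7  q7  q9 
(> = start, * = accepting)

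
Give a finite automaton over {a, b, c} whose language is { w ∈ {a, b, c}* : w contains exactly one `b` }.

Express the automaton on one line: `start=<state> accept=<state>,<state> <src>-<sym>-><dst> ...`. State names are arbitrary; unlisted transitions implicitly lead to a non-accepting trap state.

start=q0 accept=q1 q0-a->q0 q0-b->q1 q0-c->q0 q1-a->q1 q1-b->q2 q1-c->q1 q2-a->q2 q2-b->q2 q2-c->q2

Only the number of `b`s matters, and only up to 2. Make a chain q0 → q1 → q2 advanced by each `b` (with q2 absorbing); every other symbol self-loops. The accepting set is {q1}.
3 states suffice.
        a   b   c  
>  q0   q0  q1  q0 
 * q1   q1  q2  q1 
   q2   q2  q2  q2 
(> = start, * = accepting)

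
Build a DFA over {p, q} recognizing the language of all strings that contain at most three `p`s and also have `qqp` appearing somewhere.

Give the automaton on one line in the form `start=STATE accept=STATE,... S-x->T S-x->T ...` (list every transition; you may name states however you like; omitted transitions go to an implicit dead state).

Handle the two conditions separately and then intersect. The first has 5 states tracking the count of `p`s, saturating at 4; the second has 4 states tracking whether and how much of `qqp` has been seen. A product state is a pair (one from each), accepting exactly when both do. Equivalent product states are then merged.
13 states suffice.
          p    q  
>  s0     s1   s2 
   s1     s3   s4 
   s2     s1   s5 
   s3     s6   s7 
   s4     s3   s8 
   s5     s9   s5 
   s6     s6   s6 
   s7     s6  s10 
   s8    s11   s8 
 * s9    s11   s9 
   s10   s12  s10 
 * s11   s12  s11 
 * s12    s6  s12 
(> = start, * = accepting)

start=s0 accept=s9,s11,s12 s0-p->s1 s0-q->s2 s1-p->s3 s1-q->s4 s2-p->s1 s2-q->s5 s3-p->s6 s3-q->s7 s4-p->s3 s4-q->s8 s5-p->s9 s5-q->s5 s6-p->s6 s6-q->s6 s7-p->s6 s7-q->s10 s8-p->s11 s8-q->s8 s9-p->s11 s9-q->s9 s10-p->s12 s10-q->s10 s11-p->s12 s11-q->s11 s12-p->s6 s12-q->s12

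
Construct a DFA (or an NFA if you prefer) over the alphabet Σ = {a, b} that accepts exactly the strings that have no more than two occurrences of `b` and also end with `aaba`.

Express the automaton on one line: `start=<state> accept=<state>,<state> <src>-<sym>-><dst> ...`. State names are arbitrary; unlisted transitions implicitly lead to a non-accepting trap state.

Run two small machines in parallel and take their product. The first has 4 states tracking the count of `b`s, saturating at 3; the second has 5 states tracking how much of the suffix `aaba` has currently been matched. A product state is a pair (one from each), accepting exactly when both do.
          a    b  
>  s0     s1   s2 
   s1     s3   s2 
   s2     s4   s5 
   s3     s3   s6 
   s4     s7   s5 
   s5     s8   s9 
   s6    s10   s5 
   s7     s7  s11 
   s8    s12   s9 
   s9    s13   s9 
 * s10    s7   s5 
   s11   s14   s9 
   s12   s12  s15 
   s13   s16   s9 
 * s14   s12   s9 
   s15   s17   s9 
   s16   s16  s15 
   s17   s16   s9 
(> = start, * = accepting)

start=s0 accept=s10,s14 s0-a->s1 s0-b->s2 s1-a->s3 s1-b->s2 s2-a->s4 s2-b->s5 s3-a->s3 s3-b->s6 s4-a->s7 s4-b->s5 s5-a->s8 s5-b->s9 s6-a->s10 s6-b->s5 s7-a->s7 s7-b->s11 s8-a->s12 s8-b->s9 s9-a->s13 s9-b->s9 s10-a->s7 s10-b->s5 s11-a->s14 s11-b->s9 s12-a->s12 s12-b->s15 s13-a->s16 s13-b->s9 s14-a->s12 s14-b->s9 s15-a->s17 s15-b->s9 s16-a->s16 s16-b->s15 s17-a->s16 s17-b->s9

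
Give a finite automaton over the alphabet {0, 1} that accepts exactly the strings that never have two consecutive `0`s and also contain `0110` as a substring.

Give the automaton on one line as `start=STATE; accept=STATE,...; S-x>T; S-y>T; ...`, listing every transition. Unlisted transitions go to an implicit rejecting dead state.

start=q0; accept=q5,q6; q0-0>q1; q0-1>q0; q1-0>q2; q1-1>q3; q2-0>q2; q2-1>q2; q3-0>q1; q3-1>q4; q4-0>q5; q4-1>q0; q5-0>q2; q5-1>q6; q6-0>q5; q6-1>q6

Handle the two conditions separately and then intersect. The first has 3 states tracking partial matches of the forbidden pattern `00`; the second has 5 states tracking whether and how much of `0110` has been seen. A product state is a pair (one from each), accepting exactly when both do. Minimizing collapses redundant product states.
        0   1  
>  q0   q1  q0 
   q1   q2  q3 
   q2   q2  q2 
   q3   q1  q4 
   q4   q5  q0 
 * q5   q2  q6 
 * q6   q5  q6 
(> = start, * = accepting)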